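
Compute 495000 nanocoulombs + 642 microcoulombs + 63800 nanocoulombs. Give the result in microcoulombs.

In microcoulombs:
  495000 nanocoulombs = 495000 × 10⁻³ microcoulombs = 495
  642 microcoulombs → 642
  63800 nanocoulombs = 63800 × 10⁻³ microcoulombs = 63.8
Sum: 495 + 642 + 63.8 = 1200.8

1200.8 microcoulombs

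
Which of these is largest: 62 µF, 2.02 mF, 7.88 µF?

2.02 mF

62 µF = 0.000062 F
2.02 mF = 0.00202 F
7.88 µF = 0.00000788 F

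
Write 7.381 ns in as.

nano = 10⁻⁹, atto = 10⁻¹⁸; factor is 10⁹.
7.381 × 10⁹ = 7381000000

7381000000 as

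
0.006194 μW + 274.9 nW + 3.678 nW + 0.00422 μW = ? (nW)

In nW:
  0.006194 μW = 0.006194e3 nW = 6.194
  274.9 nW → 274.9
  3.678 nW → 3.678
  0.00422 μW = 0.00422e3 nW = 4.22
Sum: 6.194 + 274.9 + 3.678 + 4.22 = 288.992

288.992 nW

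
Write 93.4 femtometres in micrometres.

femto = 1e-15, micro = 1e-6; factor is 1e-9.
93.4 × 1e-9 = 0.0000000934

0.0000000934 micrometres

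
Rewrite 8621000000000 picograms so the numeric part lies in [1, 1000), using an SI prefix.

= 8.621 grams; mantissa already in [1, 1000).

8.621 grams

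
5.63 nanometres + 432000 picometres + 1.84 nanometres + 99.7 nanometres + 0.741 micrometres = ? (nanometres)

In nanometres:
  5.63 nanometres → 5.63
  432000 picometres = 432000 × 10⁻³ nanometres = 432
  1.84 nanometres → 1.84
  99.7 nanometres → 99.7
  0.741 micrometres = 0.741 × 10³ nanometres = 741
Sum: 5.63 + 432 + 1.84 + 99.7 + 741 = 1280.17

1280.17 nanometres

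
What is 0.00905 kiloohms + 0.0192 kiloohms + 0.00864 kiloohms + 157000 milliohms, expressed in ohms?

193.89 ohms

In ohms:
  0.00905 kiloohms = 0.00905e3 ohms = 9.05
  0.0192 kiloohms = 0.0192e3 ohms = 19.2
  0.00864 kiloohms = 0.00864e3 ohms = 8.64
  157000 milliohms = 157000e-3 ohms = 157
Sum: 9.05 + 19.2 + 8.64 + 157 = 193.89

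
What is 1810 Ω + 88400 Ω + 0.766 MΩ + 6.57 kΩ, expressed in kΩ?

862.78 kΩ

In kΩ:
  1810 Ω = 1810 × 10^-3 kΩ = 1.81
  88400 Ω = 88400 × 10^-3 kΩ = 88.4
  0.766 MΩ = 0.766 × 10^3 kΩ = 766
  6.57 kΩ → 6.57
Sum: 1.81 + 88.4 + 766 + 6.57 = 862.78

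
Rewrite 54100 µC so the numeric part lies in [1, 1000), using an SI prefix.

= 54.1e-3 C; 1e-3 is milli.

54.1 mC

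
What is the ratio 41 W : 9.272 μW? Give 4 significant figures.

4422000

(41) / (9.272 × 10⁻⁶) = 4.4219 × 10⁶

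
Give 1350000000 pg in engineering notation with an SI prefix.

1.35 mg

= 1.35 × 10⁻³ g; 10⁻³ is milli.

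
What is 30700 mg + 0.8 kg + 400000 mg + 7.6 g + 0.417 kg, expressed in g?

In g:
  30700 mg = 30700e-3 g = 30.7
  0.8 kg = 0.8e3 g = 800
  400000 mg = 400000e-3 g = 400
  7.6 g → 7.6
  0.417 kg = 0.417e3 g = 417
Sum: 30.7 + 800 + 400 + 7.6 + 417 = 1655.3

1655.3 g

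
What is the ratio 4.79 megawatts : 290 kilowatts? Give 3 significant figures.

(4.79e6) / (290e3) = 0.01652e3

16.5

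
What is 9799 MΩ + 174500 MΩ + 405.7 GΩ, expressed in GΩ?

In GΩ:
  9799 MΩ = 9799 × 10^-3 GΩ = 9.799
  174500 MΩ = 174500 × 10^-3 GΩ = 174.5
  405.7 GΩ → 405.7
Sum: 9.799 + 174.5 + 405.7 = 589.999

589.999 GΩ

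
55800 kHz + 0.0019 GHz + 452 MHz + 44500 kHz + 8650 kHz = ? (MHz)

In MHz:
  55800 kHz = 55800 × 10^-3 MHz = 55.8
  0.0019 GHz = 0.0019 × 10^3 MHz = 1.9
  452 MHz → 452
  44500 kHz = 44500 × 10^-3 MHz = 44.5
  8650 kHz = 8650 × 10^-3 MHz = 8.65
Sum: 55.8 + 1.9 + 452 + 44.5 + 8.65 = 562.85

562.85 MHz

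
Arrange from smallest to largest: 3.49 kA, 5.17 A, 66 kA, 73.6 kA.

3.49 kA = 3490 A
5.17 A = 5.17 A
66 kA = 66000 A
73.6 kA = 73600 A

5.17 A < 3.49 kA < 66 kA < 73.6 kA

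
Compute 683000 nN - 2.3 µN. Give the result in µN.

In µN:
  683000 nN = 683000 × 10^-3 µN = 683
  2.3 µN → 2.3
Difference: 683 - 2.3 = 680.7

680.7 µN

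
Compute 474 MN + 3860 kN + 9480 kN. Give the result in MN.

In MN:
  474 MN → 474
  3860 kN = 3860e-3 MN = 3.86
  9480 kN = 9480e-3 MN = 9.48
Sum: 474 + 3.86 + 9.48 = 487.34

487.34 MN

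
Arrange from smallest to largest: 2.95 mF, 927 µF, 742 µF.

2.95 mF = 0.00295 F
927 µF = 0.000927 F
742 µF = 0.000742 F

742 µF < 927 µF < 2.95 mF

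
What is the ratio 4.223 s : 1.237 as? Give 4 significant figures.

(4.223) / (1.237 × 10^-18) = 3.4139 × 10^18

3414000000000000000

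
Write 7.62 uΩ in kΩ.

micro = 1e-6, kilo = 1e3; factor is 1e-9.
7.62 × 1e-9 = 0.00000000762

0.00000000762 kΩ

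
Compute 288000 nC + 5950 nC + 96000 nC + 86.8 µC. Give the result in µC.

476.75 µC

In µC:
  288000 nC = 288000 × 10⁻³ µC = 288
  5950 nC = 5950 × 10⁻³ µC = 5.95
  96000 nC = 96000 × 10⁻³ µC = 96
  86.8 µC → 86.8
Sum: 288 + 5.95 + 96 + 86.8 = 476.75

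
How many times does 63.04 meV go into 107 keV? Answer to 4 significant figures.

1697000

(107 × 10^3) / (63.04 × 10^-3) = 1.6973 × 10^6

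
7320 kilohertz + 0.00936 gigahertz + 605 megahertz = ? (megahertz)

In megahertz:
  7320 kilohertz = 7320e-3 megahertz = 7.32
  0.00936 gigahertz = 0.00936e3 megahertz = 9.36
  605 megahertz → 605
Sum: 7.32 + 9.36 + 605 = 621.68

621.68 megahertz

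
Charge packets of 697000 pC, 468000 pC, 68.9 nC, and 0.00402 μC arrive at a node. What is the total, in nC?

In nC:
  697000 pC = 697000 × 10⁻³ nC = 697
  468000 pC = 468000 × 10⁻³ nC = 468
  68.9 nC → 68.9
  0.00402 μC = 0.00402 × 10³ nC = 4.02
Sum: 697 + 468 + 68.9 + 4.02 = 1237.92

1237.92 nC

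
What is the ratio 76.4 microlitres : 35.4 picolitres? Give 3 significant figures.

(76.4 × 10^-6) / (35.4 × 10^-12) = 2.158 × 10^6

2160000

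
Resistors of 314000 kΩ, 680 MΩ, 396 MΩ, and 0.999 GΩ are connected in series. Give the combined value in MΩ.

In MΩ:
  314000 kΩ = 314000e-3 MΩ = 314
  680 MΩ → 680
  396 MΩ → 396
  0.999 GΩ = 0.999e3 MΩ = 999
Sum: 314 + 680 + 396 + 999 = 2389

2389 MΩ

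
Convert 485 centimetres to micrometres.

4850000 micrometres

centi = 10^-2, micro = 10^-6; factor is 10^4.
485 × 10^4 = 4850000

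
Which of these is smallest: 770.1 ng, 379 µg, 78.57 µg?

770.1 ng

770.1 ng = 0.0000007701 g
379 µg = 0.000379 g
78.57 µg = 0.00007857 g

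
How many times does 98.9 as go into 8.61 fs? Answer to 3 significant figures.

(8.61e-15) / (98.9e-18) = 0.08706e3

87.1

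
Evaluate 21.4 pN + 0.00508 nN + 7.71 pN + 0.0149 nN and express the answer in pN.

In pN:
  21.4 pN → 21.4
  0.00508 nN = 0.00508 × 10^3 pN = 5.08
  7.71 pN → 7.71
  0.0149 nN = 0.0149 × 10^3 pN = 14.9
Sum: 21.4 + 5.08 + 7.71 + 14.9 = 49.09

49.09 pN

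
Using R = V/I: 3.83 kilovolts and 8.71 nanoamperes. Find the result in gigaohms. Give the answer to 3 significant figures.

440 gigaohms

(3.83e3) / (8.71e-9) = 0.43972e12 Ω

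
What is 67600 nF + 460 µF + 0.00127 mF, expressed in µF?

528.87 µF

In µF:
  67600 nF = 67600 × 10^-3 µF = 67.6
  460 µF → 460
  0.00127 mF = 0.00127 × 10^3 µF = 1.27
Sum: 67.6 + 460 + 1.27 = 528.87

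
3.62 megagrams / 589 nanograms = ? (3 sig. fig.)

6150000000000

(3.62 × 10^6) / (589 × 10^-9) = 0.006146 × 10^15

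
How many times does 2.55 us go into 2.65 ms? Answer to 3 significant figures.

(2.65 × 10^-3) / (2.55 × 10^-6) = 1.039 × 10^3

1040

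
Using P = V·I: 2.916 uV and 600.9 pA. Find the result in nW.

0.0000017522244 nW

2.916 × 10⁻⁶ × 600.9 × 10⁻¹² = 1752.2244 × 10⁻¹⁸ W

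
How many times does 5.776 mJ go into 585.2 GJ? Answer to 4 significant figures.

(585.2 × 10⁹) / (5.776 × 10⁻³) = 101.32 × 10¹²

101300000000000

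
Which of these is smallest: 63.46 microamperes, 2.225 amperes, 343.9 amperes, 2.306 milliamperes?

63.46 microamperes = 0.00006346 amperes
2.225 amperes = 2.225 amperes
343.9 amperes = 343.9 amperes
2.306 milliamperes = 0.002306 amperes

63.46 microamperes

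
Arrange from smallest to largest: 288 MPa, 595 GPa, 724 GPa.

288 MPa < 595 GPa < 724 GPa

288 MPa = 288000000 Pa
595 GPa = 595000000000 Pa
724 GPa = 724000000000 Pa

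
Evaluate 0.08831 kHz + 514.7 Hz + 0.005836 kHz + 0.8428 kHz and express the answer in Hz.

1451.646 Hz

In Hz:
  0.08831 kHz = 0.08831 × 10^3 Hz = 88.31
  514.7 Hz → 514.7
  0.005836 kHz = 0.005836 × 10^3 Hz = 5.836
  0.8428 kHz = 0.8428 × 10^3 Hz = 842.8
Sum: 88.31 + 514.7 + 5.836 + 842.8 = 1451.646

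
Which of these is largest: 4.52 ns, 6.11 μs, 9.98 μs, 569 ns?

9.98 μs

4.52 ns = 0.00000000452 s
6.11 μs = 0.00000611 s
9.98 μs = 0.00000998 s
569 ns = 0.000000569 s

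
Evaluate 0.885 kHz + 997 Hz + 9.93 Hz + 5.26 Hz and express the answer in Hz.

1897.19 Hz

In Hz:
  0.885 kHz = 0.885 × 10³ Hz = 885
  997 Hz → 997
  9.93 Hz → 9.93
  5.26 Hz → 5.26
Sum: 885 + 997 + 9.93 + 5.26 = 1897.19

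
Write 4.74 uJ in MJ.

0.00000000000474 MJ

micro = 1e-6, mega = 1e6; factor is 1e-12.
4.74 × 1e-12 = 0.00000000000474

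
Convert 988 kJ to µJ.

kilo = 10³, micro = 10⁻⁶; factor is 10⁹.
988 × 10⁹ = 988000000000

988000000000 µJ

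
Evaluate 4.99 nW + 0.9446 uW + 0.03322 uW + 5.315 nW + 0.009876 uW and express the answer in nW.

In nW:
  4.99 nW → 4.99
  0.9446 uW = 0.9446 × 10^3 nW = 944.6
  0.03322 uW = 0.03322 × 10^3 nW = 33.22
  5.315 nW → 5.315
  0.009876 uW = 0.009876 × 10^3 nW = 9.876
Sum: 4.99 + 944.6 + 33.22 + 5.315 + 9.876 = 998.001

998.001 nW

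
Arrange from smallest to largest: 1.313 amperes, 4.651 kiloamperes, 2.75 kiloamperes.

1.313 amperes = 1.313 amperes
4.651 kiloamperes = 4651 amperes
2.75 kiloamperes = 2750 amperes

1.313 amperes < 2.75 kiloamperes < 4.651 kiloamperes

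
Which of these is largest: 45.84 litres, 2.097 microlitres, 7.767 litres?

45.84 litres = 45.84 litres
2.097 microlitres = 0.000002097 litres
7.767 litres = 7.767 litres

45.84 litres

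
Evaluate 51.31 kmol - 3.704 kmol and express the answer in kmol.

47.606 kmol

In kmol:
  51.31 kmol → 51.31
  3.704 kmol → 3.704
Difference: 51.31 - 3.704 = 47.606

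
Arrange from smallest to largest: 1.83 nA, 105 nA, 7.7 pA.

1.83 nA = 0.00000000183 A
105 nA = 0.000000105 A
7.7 pA = 0.0000000000077 A

7.7 pA < 1.83 nA < 105 nA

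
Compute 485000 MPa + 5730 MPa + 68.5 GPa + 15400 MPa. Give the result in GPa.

In GPa:
  485000 MPa = 485000 × 10⁻³ GPa = 485
  5730 MPa = 5730 × 10⁻³ GPa = 5.73
  68.5 GPa → 68.5
  15400 MPa = 15400 × 10⁻³ GPa = 15.4
Sum: 485 + 5.73 + 68.5 + 15.4 = 574.63

574.63 GPa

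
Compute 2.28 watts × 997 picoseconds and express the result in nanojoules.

2.27316 nanojoules

2.28 × 997 × 10^-12 = 2273.16 × 10^-12 J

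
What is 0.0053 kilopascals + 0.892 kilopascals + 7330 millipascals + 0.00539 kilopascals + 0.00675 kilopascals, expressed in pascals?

In pascals:
  0.0053 kilopascals = 0.0053e3 pascals = 5.3
  0.892 kilopascals = 0.892e3 pascals = 892
  7330 millipascals = 7330e-3 pascals = 7.33
  0.00539 kilopascals = 0.00539e3 pascals = 5.39
  0.00675 kilopascals = 0.00675e3 pascals = 6.75
Sum: 5.3 + 892 + 7.33 + 5.39 + 6.75 = 916.77

916.77 pascals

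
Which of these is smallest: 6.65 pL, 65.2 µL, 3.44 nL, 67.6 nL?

6.65 pL = 0.00000000000665 L
65.2 µL = 0.0000652 L
3.44 nL = 0.00000000344 L
67.6 nL = 0.0000000676 L

6.65 pL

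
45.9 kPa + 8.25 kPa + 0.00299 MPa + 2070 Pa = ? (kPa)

In kPa:
  45.9 kPa → 45.9
  8.25 kPa → 8.25
  0.00299 MPa = 0.00299e3 kPa = 2.99
  2070 Pa = 2070e-3 kPa = 2.07
Sum: 45.9 + 8.25 + 2.99 + 2.07 = 59.21

59.21 kPa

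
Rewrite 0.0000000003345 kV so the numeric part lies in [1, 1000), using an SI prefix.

334.5 nV

= 334.5 × 10^-9 V; 10^-9 is nano.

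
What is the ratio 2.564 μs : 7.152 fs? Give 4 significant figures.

(2.564 × 10⁻⁶) / (7.152 × 10⁻¹⁵) = 0.3585 × 10⁹

358500000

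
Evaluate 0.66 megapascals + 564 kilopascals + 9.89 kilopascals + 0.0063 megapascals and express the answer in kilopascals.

In kilopascals:
  0.66 megapascals = 0.66 × 10^3 kilopascals = 660
  564 kilopascals → 564
  9.89 kilopascals → 9.89
  0.0063 megapascals = 0.0063 × 10^3 kilopascals = 6.3
Sum: 660 + 564 + 9.89 + 6.3 = 1240.19

1240.19 kilopascals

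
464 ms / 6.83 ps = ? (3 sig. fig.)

(464 × 10^-3) / (6.83 × 10^-12) = 67.94 × 10^9

67900000000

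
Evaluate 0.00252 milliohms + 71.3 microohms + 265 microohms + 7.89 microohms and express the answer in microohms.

In microohms:
  0.00252 milliohms = 0.00252 × 10³ microohms = 2.52
  71.3 microohms → 71.3
  265 microohms → 265
  7.89 microohms → 7.89
Sum: 2.52 + 71.3 + 265 + 7.89 = 346.71

346.71 microohms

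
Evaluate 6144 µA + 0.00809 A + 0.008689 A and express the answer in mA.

In mA:
  6144 µA = 6144e-3 mA = 6.144
  0.00809 A = 0.00809e3 mA = 8.09
  0.008689 A = 0.008689e3 mA = 8.689
Sum: 6.144 + 8.09 + 8.689 = 22.923

22.923 mA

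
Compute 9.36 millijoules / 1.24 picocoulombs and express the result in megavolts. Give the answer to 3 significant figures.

7550 megavolts

(9.36 × 10^-3) / (1.24 × 10^-12) = 7.5484 × 10^9 V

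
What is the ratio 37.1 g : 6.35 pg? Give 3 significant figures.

5840000000000

(37.1) / (6.35e-12) = 5.843e12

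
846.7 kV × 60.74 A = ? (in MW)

51.428558 MW

846.7 × 10³ × 60.74 = 51428.558 × 10³ W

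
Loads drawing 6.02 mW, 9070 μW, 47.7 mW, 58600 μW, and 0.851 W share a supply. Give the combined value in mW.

972.39 mW

In mW:
  6.02 mW → 6.02
  9070 μW = 9070 × 10^-3 mW = 9.07
  47.7 mW → 47.7
  58600 μW = 58600 × 10^-3 mW = 58.6
  0.851 W = 0.851 × 10^3 mW = 851
Sum: 6.02 + 9.07 + 47.7 + 58.6 + 851 = 972.39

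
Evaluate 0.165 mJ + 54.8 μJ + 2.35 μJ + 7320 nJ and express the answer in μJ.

229.47 μJ

In μJ:
  0.165 mJ = 0.165 × 10^3 μJ = 165
  54.8 μJ → 54.8
  2.35 μJ → 2.35
  7320 nJ = 7320 × 10^-3 μJ = 7.32
Sum: 165 + 54.8 + 2.35 + 7.32 = 229.47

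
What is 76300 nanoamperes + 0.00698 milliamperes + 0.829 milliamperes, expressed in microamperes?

In microamperes:
  76300 nanoamperes = 76300 × 10^-3 microamperes = 76.3
  0.00698 milliamperes = 0.00698 × 10^3 microamperes = 6.98
  0.829 milliamperes = 0.829 × 10^3 microamperes = 829
Sum: 76.3 + 6.98 + 829 = 912.28

912.28 microamperes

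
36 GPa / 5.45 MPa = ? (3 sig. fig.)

6610

(36 × 10^9) / (5.45 × 10^6) = 6.606 × 10^3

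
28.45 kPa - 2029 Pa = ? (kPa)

In kPa:
  28.45 kPa → 28.45
  2029 Pa = 2029 × 10^-3 kPa = 2.029
Difference: 28.45 - 2.029 = 26.421

26.421 kPa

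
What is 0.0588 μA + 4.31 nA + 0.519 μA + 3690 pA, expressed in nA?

585.8 nA

In nA:
  0.0588 μA = 0.0588 × 10^3 nA = 58.8
  4.31 nA → 4.31
  0.519 μA = 0.519 × 10^3 nA = 519
  3690 pA = 3690 × 10^-3 nA = 3.69
Sum: 58.8 + 4.31 + 519 + 3.69 = 585.8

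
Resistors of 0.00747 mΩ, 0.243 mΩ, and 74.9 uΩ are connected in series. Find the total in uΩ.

325.37 uΩ

In uΩ:
  0.00747 mΩ = 0.00747 × 10^3 uΩ = 7.47
  0.243 mΩ = 0.243 × 10^3 uΩ = 243
  74.9 uΩ → 74.9
Sum: 7.47 + 243 + 74.9 = 325.37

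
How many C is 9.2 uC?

0.0000092 C

micro = 10^-6, (no prefix) = 10^0; factor is 10^-6.
9.2 × 10^-6 = 0.0000092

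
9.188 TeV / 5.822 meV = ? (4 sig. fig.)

(9.188 × 10¹²) / (5.822 × 10⁻³) = 1.5782 × 10¹⁵

1578000000000000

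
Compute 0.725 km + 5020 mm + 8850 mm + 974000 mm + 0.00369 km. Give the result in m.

In m:
  0.725 km = 0.725e3 m = 725
  5020 mm = 5020e-3 m = 5.02
  8850 mm = 8850e-3 m = 8.85
  974000 mm = 974000e-3 m = 974
  0.00369 km = 0.00369e3 m = 3.69
Sum: 725 + 5.02 + 8.85 + 974 + 3.69 = 1716.56

1716.56 m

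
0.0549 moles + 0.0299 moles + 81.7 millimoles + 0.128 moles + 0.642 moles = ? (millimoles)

936.5 millimoles

In millimoles:
  0.0549 moles = 0.0549e3 millimoles = 54.9
  0.0299 moles = 0.0299e3 millimoles = 29.9
  81.7 millimoles → 81.7
  0.128 moles = 0.128e3 millimoles = 128
  0.642 moles = 0.642e3 millimoles = 642
Sum: 54.9 + 29.9 + 81.7 + 128 + 642 = 936.5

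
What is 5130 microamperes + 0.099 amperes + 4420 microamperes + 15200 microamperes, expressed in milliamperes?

123.75 milliamperes

In milliamperes:
  5130 microamperes = 5130e-3 milliamperes = 5.13
  0.099 amperes = 0.099e3 milliamperes = 99
  4420 microamperes = 4420e-3 milliamperes = 4.42
  15200 microamperes = 15200e-3 milliamperes = 15.2
Sum: 5.13 + 99 + 4.42 + 15.2 = 123.75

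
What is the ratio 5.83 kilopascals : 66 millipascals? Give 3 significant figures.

88300

(5.83 × 10^3) / (66 × 10^-3) = 0.08833 × 10^6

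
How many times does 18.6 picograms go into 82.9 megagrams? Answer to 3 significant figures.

(82.9 × 10⁶) / (18.6 × 10⁻¹²) = 4.457 × 10¹⁸

4460000000000000000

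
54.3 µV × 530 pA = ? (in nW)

0.000028779 nW

54.3 × 10⁻⁶ × 530 × 10⁻¹² = 28779 × 10⁻¹⁸ W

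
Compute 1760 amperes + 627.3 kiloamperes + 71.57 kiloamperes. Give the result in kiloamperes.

In kiloamperes:
  1760 amperes = 1760 × 10^-3 kiloamperes = 1.76
  627.3 kiloamperes → 627.3
  71.57 kiloamperes → 71.57
Sum: 1.76 + 627.3 + 71.57 = 700.63

700.63 kiloamperes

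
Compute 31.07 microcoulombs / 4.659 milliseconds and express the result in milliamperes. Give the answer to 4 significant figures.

6.669 milliamperes

(31.07 × 10^-6) / (4.659 × 10^-3) = 6.66881 × 10^-3 A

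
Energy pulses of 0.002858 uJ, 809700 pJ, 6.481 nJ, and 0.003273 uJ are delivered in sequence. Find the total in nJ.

822.312 nJ

In nJ:
  0.002858 uJ = 0.002858 × 10^3 nJ = 2.858
  809700 pJ = 809700 × 10^-3 nJ = 809.7
  6.481 nJ → 6.481
  0.003273 uJ = 0.003273 × 10^3 nJ = 3.273
Sum: 2.858 + 809.7 + 6.481 + 3.273 = 822.312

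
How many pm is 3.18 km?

3180000000000000 pm

kilo = 10³, pico = 10⁻¹²; factor is 10¹⁵.
3.18 × 10¹⁵ = 3180000000000000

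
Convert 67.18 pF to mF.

0.00000006718 mF

pico = 10⁻¹², milli = 10⁻³; factor is 10⁻⁹.
67.18 × 10⁻⁹ = 0.00000006718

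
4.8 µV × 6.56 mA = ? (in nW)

31.488 nW

4.8 × 10^-6 × 6.56 × 10^-3 = 31.488 × 10^-9 W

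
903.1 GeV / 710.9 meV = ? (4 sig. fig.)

(903.1e9) / (710.9e-3) = 1.2704e12

1270000000000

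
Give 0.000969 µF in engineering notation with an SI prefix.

= 969 × 10⁻¹² F; 10⁻¹² is pico.

969 pF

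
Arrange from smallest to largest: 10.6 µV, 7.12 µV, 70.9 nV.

10.6 µV = 0.0000106 V
7.12 µV = 0.00000712 V
70.9 nV = 0.0000000709 V

70.9 nV < 7.12 µV < 10.6 µV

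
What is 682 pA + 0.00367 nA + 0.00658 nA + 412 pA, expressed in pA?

1104.25 pA

In pA:
  682 pA → 682
  0.00367 nA = 0.00367 × 10³ pA = 3.67
  0.00658 nA = 0.00658 × 10³ pA = 6.58
  412 pA → 412
Sum: 682 + 3.67 + 6.58 + 412 = 1104.25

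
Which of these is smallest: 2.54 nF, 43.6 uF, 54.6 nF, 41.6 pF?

2.54 nF = 0.00000000254 F
43.6 uF = 0.0000436 F
54.6 nF = 0.0000000546 F
41.6 pF = 0.0000000000416 F

41.6 pF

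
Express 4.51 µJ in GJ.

0.00000000000000451 GJ

micro = 10⁻⁶, giga = 10⁹; factor is 10⁻¹⁵.
4.51 × 10⁻¹⁵ = 0.00000000000000451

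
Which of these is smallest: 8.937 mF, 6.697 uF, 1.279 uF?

8.937 mF = 0.008937 F
6.697 uF = 0.000006697 F
1.279 uF = 0.000001279 F

1.279 uF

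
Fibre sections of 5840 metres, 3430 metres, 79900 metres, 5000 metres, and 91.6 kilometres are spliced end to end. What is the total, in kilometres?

185.77 kilometres

In kilometres:
  5840 metres = 5840 × 10^-3 kilometres = 5.84
  3430 metres = 3430 × 10^-3 kilometres = 3.43
  79900 metres = 79900 × 10^-3 kilometres = 79.9
  5000 metres = 5000 × 10^-3 kilometres = 5
  91.6 kilometres → 91.6
Sum: 5.84 + 3.43 + 79.9 + 5 + 91.6 = 185.77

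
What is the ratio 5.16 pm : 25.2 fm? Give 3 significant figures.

(5.16 × 10^-12) / (25.2 × 10^-15) = 0.2048 × 10^3

205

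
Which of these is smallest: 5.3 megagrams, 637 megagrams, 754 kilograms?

5.3 megagrams = 5300000 grams
637 megagrams = 637000000 grams
754 kilograms = 754000 grams

754 kilograms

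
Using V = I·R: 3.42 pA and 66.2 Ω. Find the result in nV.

0.226404 nV

3.42e-12 × 66.2 = 226.404e-12 V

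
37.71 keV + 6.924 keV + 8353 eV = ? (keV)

52.987 keV

In keV:
  37.71 keV → 37.71
  6.924 keV → 6.924
  8353 eV = 8353 × 10^-3 keV = 8.353
Sum: 37.71 + 6.924 + 8.353 = 52.987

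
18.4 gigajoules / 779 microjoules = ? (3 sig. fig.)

23600000000000

(18.4 × 10^9) / (779 × 10^-6) = 0.02362 × 10^15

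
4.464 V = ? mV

4464 mV

(no prefix) = 10⁰, milli = 10⁻³; factor is 10³.
4.464 × 10³ = 4464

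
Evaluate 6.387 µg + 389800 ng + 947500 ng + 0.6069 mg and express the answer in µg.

1950.587 µg

In µg:
  6.387 µg → 6.387
  389800 ng = 389800 × 10^-3 µg = 389.8
  947500 ng = 947500 × 10^-3 µg = 947.5
  0.6069 mg = 0.6069 × 10^3 µg = 606.9
Sum: 6.387 + 389.8 + 947.5 + 606.9 = 1950.587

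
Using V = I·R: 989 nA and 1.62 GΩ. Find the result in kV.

1.60218 kV

989 × 10⁻⁹ × 1.62 × 10⁹ = 1602.18 V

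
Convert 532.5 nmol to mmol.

0.0005325 mmol

nano = 1e-9, milli = 1e-3; factor is 1e-6.
532.5 × 1e-6 = 0.0005325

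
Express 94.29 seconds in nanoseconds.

94290000000 nanoseconds

(no prefix) = 1e0, nano = 1e-9; factor is 1e9.
94.29 × 1e9 = 94290000000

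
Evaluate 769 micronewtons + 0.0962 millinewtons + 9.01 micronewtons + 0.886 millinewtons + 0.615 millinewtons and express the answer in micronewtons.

2375.21 micronewtons

In micronewtons:
  769 micronewtons → 769
  0.0962 millinewtons = 0.0962 × 10³ micronewtons = 96.2
  9.01 micronewtons → 9.01
  0.886 millinewtons = 0.886 × 10³ micronewtons = 886
  0.615 millinewtons = 0.615 × 10³ micronewtons = 615
Sum: 769 + 96.2 + 9.01 + 886 + 615 = 2375.21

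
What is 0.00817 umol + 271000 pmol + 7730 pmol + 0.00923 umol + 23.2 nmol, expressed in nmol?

319.33 nmol

In nmol:
  0.00817 umol = 0.00817 × 10^3 nmol = 8.17
  271000 pmol = 271000 × 10^-3 nmol = 271
  7730 pmol = 7730 × 10^-3 nmol = 7.73
  0.00923 umol = 0.00923 × 10^3 nmol = 9.23
  23.2 nmol → 23.2
Sum: 8.17 + 271 + 7.73 + 9.23 + 23.2 = 319.33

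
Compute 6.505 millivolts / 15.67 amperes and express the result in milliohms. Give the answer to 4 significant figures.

0.4151 milliohms

(6.505e-3) / (15.67) = 0.415124e-3 Ω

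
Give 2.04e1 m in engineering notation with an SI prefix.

= 20.4 m; mantissa already in [1, 1000).

20.4 m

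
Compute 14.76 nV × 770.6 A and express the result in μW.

14.76e-9 × 770.6 = 11374.056e-9 W

11.374056 μW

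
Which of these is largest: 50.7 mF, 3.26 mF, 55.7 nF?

50.7 mF = 0.0507 F
3.26 mF = 0.00326 F
55.7 nF = 0.0000000557 F

50.7 mF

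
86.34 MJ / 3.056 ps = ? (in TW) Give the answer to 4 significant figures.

(86.34 × 10^6) / (3.056 × 10^-12) = 28.2526 × 10^18 W

28250000 TW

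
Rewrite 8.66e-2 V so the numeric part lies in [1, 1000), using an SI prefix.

= 86.6e-3 V; 1e-3 is milli.

86.6 mV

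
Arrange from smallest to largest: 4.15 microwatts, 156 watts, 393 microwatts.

4.15 microwatts < 393 microwatts < 156 watts

4.15 microwatts = 0.00000415 watts
156 watts = 156 watts
393 microwatts = 0.000393 watts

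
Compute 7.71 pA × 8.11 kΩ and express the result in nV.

7.71 × 10^-12 × 8.11 × 10^3 = 62.5281 × 10^-9 V

62.5281 nV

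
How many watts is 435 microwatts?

0.000435 watts

micro = 10⁻⁶, (no prefix) = 10⁰; factor is 10⁻⁶.
435 × 10⁻⁶ = 0.000435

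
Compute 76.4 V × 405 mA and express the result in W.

76.4 × 405e-3 = 30942e-3 W

30.942 W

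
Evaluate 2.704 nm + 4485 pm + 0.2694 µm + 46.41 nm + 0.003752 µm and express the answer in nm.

In nm:
  2.704 nm → 2.704
  4485 pm = 4485 × 10^-3 nm = 4.485
  0.2694 µm = 0.2694 × 10^3 nm = 269.4
  46.41 nm → 46.41
  0.003752 µm = 0.003752 × 10^3 nm = 3.752
Sum: 2.704 + 4.485 + 269.4 + 46.41 + 3.752 = 326.751

326.751 nm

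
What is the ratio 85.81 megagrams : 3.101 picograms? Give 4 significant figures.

27670000000000000000

(85.81e6) / (3.101e-12) = 27.672e18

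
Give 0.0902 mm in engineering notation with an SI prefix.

90.2 um

= 90.2 × 10^-6 m; 10^-6 is micro.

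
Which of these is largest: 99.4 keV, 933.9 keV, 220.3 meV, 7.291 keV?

933.9 keV

99.4 keV = 99400 eV
933.9 keV = 933900 eV
220.3 meV = 0.2203 eV
7.291 keV = 7291 eV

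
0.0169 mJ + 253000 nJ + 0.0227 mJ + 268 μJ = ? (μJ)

560.6 μJ

In μJ:
  0.0169 mJ = 0.0169 × 10³ μJ = 16.9
  253000 nJ = 253000 × 10⁻³ μJ = 253
  0.0227 mJ = 0.0227 × 10³ μJ = 22.7
  268 μJ → 268
Sum: 16.9 + 253 + 22.7 + 268 = 560.6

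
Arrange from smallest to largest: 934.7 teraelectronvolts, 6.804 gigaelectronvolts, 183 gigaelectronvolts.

6.804 gigaelectronvolts < 183 gigaelectronvolts < 934.7 teraelectronvolts

934.7 teraelectronvolts = 934700000000000 electronvolts
6.804 gigaelectronvolts = 6804000000 electronvolts
183 gigaelectronvolts = 183000000000 electronvolts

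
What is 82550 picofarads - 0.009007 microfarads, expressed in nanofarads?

73.543 nanofarads

In nanofarads:
  82550 picofarads = 82550e-3 nanofarads = 82.55
  0.009007 microfarads = 0.009007e3 nanofarads = 9.007
Difference: 82.55 - 9.007 = 73.543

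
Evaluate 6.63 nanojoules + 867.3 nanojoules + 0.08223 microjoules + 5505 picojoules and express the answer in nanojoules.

961.665 nanojoules

In nanojoules:
  6.63 nanojoules → 6.63
  867.3 nanojoules → 867.3
  0.08223 microjoules = 0.08223e3 nanojoules = 82.23
  5505 picojoules = 5505e-3 nanojoules = 5.505
Sum: 6.63 + 867.3 + 82.23 + 5.505 = 961.665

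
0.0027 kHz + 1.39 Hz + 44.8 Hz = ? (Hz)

In Hz:
  0.0027 kHz = 0.0027 × 10³ Hz = 2.7
  1.39 Hz → 1.39
  44.8 Hz → 44.8
Sum: 2.7 + 1.39 + 44.8 = 48.89

48.89 Hz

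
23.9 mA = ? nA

23900000 nA

milli = 10⁻³, nano = 10⁻⁹; factor is 10⁶.
23.9 × 10⁶ = 23900000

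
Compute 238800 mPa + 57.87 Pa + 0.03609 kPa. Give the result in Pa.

In Pa:
  238800 mPa = 238800 × 10⁻³ Pa = 238.8
  57.87 Pa → 57.87
  0.03609 kPa = 0.03609 × 10³ Pa = 36.09
Sum: 238.8 + 57.87 + 36.09 = 332.76

332.76 Pa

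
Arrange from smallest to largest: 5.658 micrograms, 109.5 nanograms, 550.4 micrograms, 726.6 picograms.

5.658 micrograms = 0.000005658 grams
109.5 nanograms = 0.0000001095 grams
550.4 micrograms = 0.0005504 grams
726.6 picograms = 0.0000000007266 grams

726.6 picograms < 109.5 nanograms < 5.658 micrograms < 550.4 micrograms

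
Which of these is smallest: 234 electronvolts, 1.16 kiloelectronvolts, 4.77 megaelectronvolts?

234 electronvolts

234 electronvolts = 234 electronvolts
1.16 kiloelectronvolts = 1160 electronvolts
4.77 megaelectronvolts = 4770000 electronvolts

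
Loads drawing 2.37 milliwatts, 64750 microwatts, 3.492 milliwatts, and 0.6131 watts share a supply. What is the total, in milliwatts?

In milliwatts:
  2.37 milliwatts → 2.37
  64750 microwatts = 64750 × 10⁻³ milliwatts = 64.75
  3.492 milliwatts → 3.492
  0.6131 watts = 0.6131 × 10³ milliwatts = 613.1
Sum: 2.37 + 64.75 + 3.492 + 613.1 = 683.712

683.712 milliwatts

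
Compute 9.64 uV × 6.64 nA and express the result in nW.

9.64 × 10^-6 × 6.64 × 10^-9 = 64.0096 × 10^-15 W

0.0000640096 nW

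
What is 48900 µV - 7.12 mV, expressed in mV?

In mV:
  48900 µV = 48900 × 10⁻³ mV = 48.9
  7.12 mV → 7.12
Difference: 48.9 - 7.12 = 41.78

41.78 mV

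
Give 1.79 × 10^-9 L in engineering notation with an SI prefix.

= 1.79 × 10^-9 L; 10^-9 is nano.

1.79 nL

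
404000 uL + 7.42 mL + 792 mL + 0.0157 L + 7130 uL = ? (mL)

1226.25 mL

In mL:
  404000 uL = 404000e-3 mL = 404
  7.42 mL → 7.42
  792 mL → 792
  0.0157 L = 0.0157e3 mL = 15.7
  7130 uL = 7130e-3 mL = 7.13
Sum: 404 + 7.42 + 792 + 15.7 + 7.13 = 1226.25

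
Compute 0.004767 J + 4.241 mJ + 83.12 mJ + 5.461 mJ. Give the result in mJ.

In mJ:
  0.004767 J = 0.004767 × 10^3 mJ = 4.767
  4.241 mJ → 4.241
  83.12 mJ → 83.12
  5.461 mJ → 5.461
Sum: 4.767 + 4.241 + 83.12 + 5.461 = 97.589

97.589 mJ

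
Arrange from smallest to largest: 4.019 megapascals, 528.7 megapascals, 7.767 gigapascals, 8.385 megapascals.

4.019 megapascals = 4019000 pascals
528.7 megapascals = 528700000 pascals
7.767 gigapascals = 7767000000 pascals
8.385 megapascals = 8385000 pascals

4.019 megapascals < 8.385 megapascals < 528.7 megapascals < 7.767 gigapascals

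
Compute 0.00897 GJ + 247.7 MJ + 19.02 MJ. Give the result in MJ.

In MJ:
  0.00897 GJ = 0.00897e3 MJ = 8.97
  247.7 MJ → 247.7
  19.02 MJ → 19.02
Sum: 8.97 + 247.7 + 19.02 = 275.69

275.69 MJ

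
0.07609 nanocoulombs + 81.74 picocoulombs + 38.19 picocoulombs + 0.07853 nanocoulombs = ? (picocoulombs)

274.55 picocoulombs

In picocoulombs:
  0.07609 nanocoulombs = 0.07609 × 10^3 picocoulombs = 76.09
  81.74 picocoulombs → 81.74
  38.19 picocoulombs → 38.19
  0.07853 nanocoulombs = 0.07853 × 10^3 picocoulombs = 78.53
Sum: 76.09 + 81.74 + 38.19 + 78.53 = 274.55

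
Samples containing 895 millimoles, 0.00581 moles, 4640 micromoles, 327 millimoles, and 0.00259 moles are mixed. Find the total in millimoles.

In millimoles:
  895 millimoles → 895
  0.00581 moles = 0.00581 × 10³ millimoles = 5.81
  4640 micromoles = 4640 × 10⁻³ millimoles = 4.64
  327 millimoles → 327
  0.00259 moles = 0.00259 × 10³ millimoles = 2.59
Sum: 895 + 5.81 + 4.64 + 327 + 2.59 = 1235.04

1235.04 millimoles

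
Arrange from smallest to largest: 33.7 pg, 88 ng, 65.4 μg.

33.7 pg = 0.0000000000337 g
88 ng = 0.000000088 g
65.4 μg = 0.0000654 g

33.7 pg < 88 ng < 65.4 μg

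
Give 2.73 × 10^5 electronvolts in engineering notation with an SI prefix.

273 kiloelectronvolts

= 273 × 10^3 electronvolts; 10^3 is kilo.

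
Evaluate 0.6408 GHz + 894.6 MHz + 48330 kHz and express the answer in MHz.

1583.73 MHz

In MHz:
  0.6408 GHz = 0.6408 × 10^3 MHz = 640.8
  894.6 MHz → 894.6
  48330 kHz = 48330 × 10^-3 MHz = 48.33
Sum: 640.8 + 894.6 + 48.33 = 1583.73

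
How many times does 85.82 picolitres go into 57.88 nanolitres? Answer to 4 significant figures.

674.4

(57.88 × 10^-9) / (85.82 × 10^-12) = 0.67443 × 10^3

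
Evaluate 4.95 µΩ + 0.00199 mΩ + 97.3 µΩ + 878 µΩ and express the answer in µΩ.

982.24 µΩ

In µΩ:
  4.95 µΩ → 4.95
  0.00199 mΩ = 0.00199 × 10^3 µΩ = 1.99
  97.3 µΩ → 97.3
  878 µΩ → 878
Sum: 4.95 + 1.99 + 97.3 + 878 = 982.24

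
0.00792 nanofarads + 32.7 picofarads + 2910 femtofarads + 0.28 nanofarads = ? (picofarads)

In picofarads:
  0.00792 nanofarads = 0.00792 × 10³ picofarads = 7.92
  32.7 picofarads → 32.7
  2910 femtofarads = 2910 × 10⁻³ picofarads = 2.91
  0.28 nanofarads = 0.28 × 10³ picofarads = 280
Sum: 7.92 + 32.7 + 2.91 + 280 = 323.53

323.53 picofarads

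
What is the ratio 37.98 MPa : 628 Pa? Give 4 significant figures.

60480

(37.98 × 10^6) / (628) = 0.060478 × 10^6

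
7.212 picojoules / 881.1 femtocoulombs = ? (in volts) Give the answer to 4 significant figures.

(7.212e-12) / (881.1e-15) = 0.00818522e3 V

8.185 volts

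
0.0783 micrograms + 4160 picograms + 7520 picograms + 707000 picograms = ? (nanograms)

In nanograms:
  0.0783 micrograms = 0.0783 × 10^3 nanograms = 78.3
  4160 picograms = 4160 × 10^-3 nanograms = 4.16
  7520 picograms = 7520 × 10^-3 nanograms = 7.52
  707000 picograms = 707000 × 10^-3 nanograms = 707
Sum: 78.3 + 4.16 + 7.52 + 707 = 796.98

796.98 nanograms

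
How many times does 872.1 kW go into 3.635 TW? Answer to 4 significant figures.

(3.635 × 10¹²) / (872.1 × 10³) = 0.0041681 × 10⁹

4168000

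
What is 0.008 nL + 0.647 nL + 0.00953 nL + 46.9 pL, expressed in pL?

In pL:
  0.008 nL = 0.008 × 10^3 pL = 8
  0.647 nL = 0.647 × 10^3 pL = 647
  0.00953 nL = 0.00953 × 10^3 pL = 9.53
  46.9 pL → 46.9
Sum: 8 + 647 + 9.53 + 46.9 = 711.43

711.43 pL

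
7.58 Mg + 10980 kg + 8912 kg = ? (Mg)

In Mg:
  7.58 Mg → 7.58
  10980 kg = 10980 × 10⁻³ Mg = 10.98
  8912 kg = 8912 × 10⁻³ Mg = 8.912
Sum: 7.58 + 10.98 + 8.912 = 27.472

27.472 Mg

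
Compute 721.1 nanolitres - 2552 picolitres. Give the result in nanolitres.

718.548 nanolitres

In nanolitres:
  721.1 nanolitres → 721.1
  2552 picolitres = 2552 × 10⁻³ nanolitres = 2.552
Difference: 721.1 - 2.552 = 718.548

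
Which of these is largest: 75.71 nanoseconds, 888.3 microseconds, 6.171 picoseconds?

888.3 microseconds

75.71 nanoseconds = 0.00000007571 seconds
888.3 microseconds = 0.0008883 seconds
6.171 picoseconds = 0.000000000006171 seconds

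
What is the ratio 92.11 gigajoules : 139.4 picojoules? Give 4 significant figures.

660800000000000000000

(92.11 × 10⁹) / (139.4 × 10⁻¹²) = 0.66076 × 10²¹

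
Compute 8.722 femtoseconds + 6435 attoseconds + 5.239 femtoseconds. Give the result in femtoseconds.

20.396 femtoseconds

In femtoseconds:
  8.722 femtoseconds → 8.722
  6435 attoseconds = 6435e-3 femtoseconds = 6.435
  5.239 femtoseconds → 5.239
Sum: 8.722 + 6.435 + 5.239 = 20.396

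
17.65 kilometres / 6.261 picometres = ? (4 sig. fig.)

2819000000000000

(17.65e3) / (6.261e-12) = 2.819e15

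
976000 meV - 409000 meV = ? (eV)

In eV:
  976000 meV = 976000 × 10^-3 eV = 976
  409000 meV = 409000 × 10^-3 eV = 409
Difference: 976 - 409 = 567

567 eV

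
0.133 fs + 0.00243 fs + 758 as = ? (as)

In as:
  0.133 fs = 0.133e3 as = 133
  0.00243 fs = 0.00243e3 as = 2.43
  758 as → 758
Sum: 133 + 2.43 + 758 = 893.43

893.43 as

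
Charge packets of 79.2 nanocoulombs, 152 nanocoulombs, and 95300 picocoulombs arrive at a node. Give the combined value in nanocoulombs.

In nanocoulombs:
  79.2 nanocoulombs → 79.2
  152 nanocoulombs → 152
  95300 picocoulombs = 95300 × 10^-3 nanocoulombs = 95.3
Sum: 79.2 + 152 + 95.3 = 326.5

326.5 nanocoulombs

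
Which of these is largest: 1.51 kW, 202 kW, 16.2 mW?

1.51 kW = 1510 W
202 kW = 202000 W
16.2 mW = 0.0162 W

202 kW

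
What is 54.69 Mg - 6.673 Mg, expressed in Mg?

48.017 Mg

In Mg:
  54.69 Mg → 54.69
  6.673 Mg → 6.673
Difference: 54.69 - 6.673 = 48.017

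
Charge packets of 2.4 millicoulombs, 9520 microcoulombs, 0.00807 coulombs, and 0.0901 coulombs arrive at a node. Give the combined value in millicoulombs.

110.09 millicoulombs

In millicoulombs:
  2.4 millicoulombs → 2.4
  9520 microcoulombs = 9520e-3 millicoulombs = 9.52
  0.00807 coulombs = 0.00807e3 millicoulombs = 8.07
  0.0901 coulombs = 0.0901e3 millicoulombs = 90.1
Sum: 2.4 + 9.52 + 8.07 + 90.1 = 110.09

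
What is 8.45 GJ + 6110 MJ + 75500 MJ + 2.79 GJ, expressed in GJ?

In GJ:
  8.45 GJ → 8.45
  6110 MJ = 6110e-3 GJ = 6.11
  75500 MJ = 75500e-3 GJ = 75.5
  2.79 GJ → 2.79
Sum: 8.45 + 6.11 + 75.5 + 2.79 = 92.85

92.85 GJ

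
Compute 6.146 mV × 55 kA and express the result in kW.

0.33803 kW

6.146 × 10⁻³ × 55 × 10³ = 338.03 W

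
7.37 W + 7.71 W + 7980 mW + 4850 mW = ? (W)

27.91 W

In W:
  7.37 W → 7.37
  7.71 W → 7.71
  7980 mW = 7980 × 10⁻³ W = 7.98
  4850 mW = 4850 × 10⁻³ W = 4.85
Sum: 7.37 + 7.71 + 7.98 + 4.85 = 27.91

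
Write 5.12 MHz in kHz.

mega = 10^6, kilo = 10^3; factor is 10^3.
5.12 × 10^3 = 5120

5120 kHz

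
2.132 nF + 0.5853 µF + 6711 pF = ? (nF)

594.143 nF

In nF:
  2.132 nF → 2.132
  0.5853 µF = 0.5853 × 10^3 nF = 585.3
  6711 pF = 6711 × 10^-3 nF = 6.711
Sum: 2.132 + 585.3 + 6.711 = 594.143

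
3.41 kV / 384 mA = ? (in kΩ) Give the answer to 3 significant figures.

(3.41 × 10³) / (384 × 10⁻³) = 0.0088802 × 10⁶ Ω

8.88 kΩ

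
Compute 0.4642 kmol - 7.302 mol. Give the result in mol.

456.898 mol

In mol:
  0.4642 kmol = 0.4642e3 mol = 464.2
  7.302 mol → 7.302
Difference: 464.2 - 7.302 = 456.898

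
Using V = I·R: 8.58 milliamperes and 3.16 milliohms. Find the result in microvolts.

27.1128 microvolts

8.58 × 10⁻³ × 3.16 × 10⁻³ = 27.1128 × 10⁻⁶ V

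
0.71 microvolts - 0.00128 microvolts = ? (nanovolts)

In nanovolts:
  0.71 microvolts = 0.71 × 10³ nanovolts = 710
  0.00128 microvolts = 0.00128 × 10³ nanovolts = 1.28
Difference: 710 - 1.28 = 708.72

708.72 nanovolts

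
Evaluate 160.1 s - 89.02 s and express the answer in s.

In s:
  160.1 s → 160.1
  89.02 s → 89.02
Difference: 160.1 - 89.02 = 71.08

71.08 s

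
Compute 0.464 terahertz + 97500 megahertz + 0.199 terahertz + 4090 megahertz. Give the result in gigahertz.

In gigahertz:
  0.464 terahertz = 0.464e3 gigahertz = 464
  97500 megahertz = 97500e-3 gigahertz = 97.5
  0.199 terahertz = 0.199e3 gigahertz = 199
  4090 megahertz = 4090e-3 gigahertz = 4.09
Sum: 464 + 97.5 + 199 + 4.09 = 764.59

764.59 gigahertz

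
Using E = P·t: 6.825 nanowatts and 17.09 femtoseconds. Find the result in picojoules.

6.825e-9 × 17.09e-15 = 116.63925e-24 J

0.00000000011663925 picojoules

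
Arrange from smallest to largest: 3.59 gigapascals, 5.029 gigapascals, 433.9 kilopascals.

433.9 kilopascals < 3.59 gigapascals < 5.029 gigapascals

3.59 gigapascals = 3590000000 pascals
5.029 gigapascals = 5029000000 pascals
433.9 kilopascals = 433900 pascals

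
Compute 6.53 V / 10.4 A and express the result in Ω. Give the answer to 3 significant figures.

(6.53) / (10.4) = 0.62788 Ω

0.628 Ω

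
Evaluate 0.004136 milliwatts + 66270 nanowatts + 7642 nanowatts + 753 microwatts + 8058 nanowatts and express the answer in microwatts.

839.106 microwatts

In microwatts:
  0.004136 milliwatts = 0.004136 × 10^3 microwatts = 4.136
  66270 nanowatts = 66270 × 10^-3 microwatts = 66.27
  7642 nanowatts = 7642 × 10^-3 microwatts = 7.642
  753 microwatts → 753
  8058 nanowatts = 8058 × 10^-3 microwatts = 8.058
Sum: 4.136 + 66.27 + 7.642 + 753 + 8.058 = 839.106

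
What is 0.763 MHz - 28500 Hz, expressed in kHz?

In kHz:
  0.763 MHz = 0.763e3 kHz = 763
  28500 Hz = 28500e-3 kHz = 28.5
Difference: 763 - 28.5 = 734.5

734.5 kHz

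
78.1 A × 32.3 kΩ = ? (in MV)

78.1 × 32.3e3 = 2522.63e3 V

2.52263 MV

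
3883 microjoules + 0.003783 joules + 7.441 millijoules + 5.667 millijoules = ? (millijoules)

In millijoules:
  3883 microjoules = 3883 × 10⁻³ millijoules = 3.883
  0.003783 joules = 0.003783 × 10³ millijoules = 3.783
  7.441 millijoules → 7.441
  5.667 millijoules → 5.667
Sum: 3.883 + 3.783 + 7.441 + 5.667 = 20.774

20.774 millijoules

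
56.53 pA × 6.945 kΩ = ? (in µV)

56.53e-12 × 6.945e3 = 392.60085e-9 V

0.39260085 µV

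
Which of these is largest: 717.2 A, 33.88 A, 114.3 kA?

114.3 kA

717.2 A = 717.2 A
33.88 A = 33.88 A
114.3 kA = 114300 A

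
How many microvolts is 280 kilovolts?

280000000000 microvolts

kilo = 1e3, micro = 1e-6; factor is 1e9.
280 × 1e9 = 280000000000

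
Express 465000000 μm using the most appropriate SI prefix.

= 465 m; mantissa already in [1, 1000).

465 m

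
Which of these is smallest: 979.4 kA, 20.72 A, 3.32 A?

979.4 kA = 979400 A
20.72 A = 20.72 A
3.32 A = 3.32 A

3.32 A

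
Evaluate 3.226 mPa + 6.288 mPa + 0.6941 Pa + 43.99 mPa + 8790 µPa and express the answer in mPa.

In mPa:
  3.226 mPa → 3.226
  6.288 mPa → 6.288
  0.6941 Pa = 0.6941 × 10^3 mPa = 694.1
  43.99 mPa → 43.99
  8790 µPa = 8790 × 10^-3 mPa = 8.79
Sum: 3.226 + 6.288 + 694.1 + 43.99 + 8.79 = 756.394

756.394 mPa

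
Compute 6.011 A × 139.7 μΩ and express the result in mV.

0.8397367 mV

6.011 × 139.7 × 10^-6 = 839.7367 × 10^-6 V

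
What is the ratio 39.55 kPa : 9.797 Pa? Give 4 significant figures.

(39.55e3) / (9.797) = 4.037e3

4037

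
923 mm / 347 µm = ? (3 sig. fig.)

(923e-3) / (347e-6) = 2.66e3

2660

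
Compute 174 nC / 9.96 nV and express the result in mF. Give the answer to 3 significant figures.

17500 mF

(174e-9) / (9.96e-9) = 17.47 F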